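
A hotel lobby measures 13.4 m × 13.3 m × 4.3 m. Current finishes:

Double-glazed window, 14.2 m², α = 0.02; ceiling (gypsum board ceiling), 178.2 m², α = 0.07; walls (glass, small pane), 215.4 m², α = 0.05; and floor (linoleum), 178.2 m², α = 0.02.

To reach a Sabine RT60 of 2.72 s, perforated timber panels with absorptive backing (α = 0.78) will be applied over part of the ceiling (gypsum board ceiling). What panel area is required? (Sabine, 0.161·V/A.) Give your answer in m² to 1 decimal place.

Equivalent absorption area: A₁ = 14.2·0.02 + 178.2·0.07 + 215.4·0.05 + 178.2·0.02 = 27.092 m².
Required A₂ = 0.161·766.346/2.72 = 45.361 sabins.
Absorption to add: 45.361 − 27.092 = 18.269 sabins.
Net gain per m²: Δα = 0.78 − 0.07 = 0.71.
Panel area = 18.269 / 0.71 = 25.7 m².

25.7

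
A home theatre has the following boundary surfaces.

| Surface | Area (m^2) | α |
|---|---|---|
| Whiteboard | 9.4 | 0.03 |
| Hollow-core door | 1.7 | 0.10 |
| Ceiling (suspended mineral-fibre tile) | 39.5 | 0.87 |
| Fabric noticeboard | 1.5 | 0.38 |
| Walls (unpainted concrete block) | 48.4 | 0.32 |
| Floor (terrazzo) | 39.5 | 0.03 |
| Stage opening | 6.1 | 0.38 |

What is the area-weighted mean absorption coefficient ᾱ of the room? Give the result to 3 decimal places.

0.372

Total surface area S = 146.1 m^2.
Weighted sum Σ Sα = 54.378.
ᾱ = A/S = 0.372.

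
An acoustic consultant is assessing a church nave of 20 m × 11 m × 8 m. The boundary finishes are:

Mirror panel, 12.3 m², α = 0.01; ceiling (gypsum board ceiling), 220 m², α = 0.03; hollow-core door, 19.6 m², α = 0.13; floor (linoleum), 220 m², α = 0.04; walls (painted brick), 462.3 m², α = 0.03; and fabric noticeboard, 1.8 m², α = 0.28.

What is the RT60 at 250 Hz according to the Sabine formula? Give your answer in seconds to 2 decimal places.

8.73 s

Total absorption A = 12.3·0.01 + 220·0.03 + 19.6·0.13 + 220·0.04 + 462.3·0.03 + 1.8·0.28
  = 0.123 + 6.600 + 2.548 + 8.800 + 13.869 + 0.504 = 32.444 m² sabins.
V = 20·11·8 = 1760 m³.
T = 0.161 V/A = 0.161·1760/32.444 = 8.73 s.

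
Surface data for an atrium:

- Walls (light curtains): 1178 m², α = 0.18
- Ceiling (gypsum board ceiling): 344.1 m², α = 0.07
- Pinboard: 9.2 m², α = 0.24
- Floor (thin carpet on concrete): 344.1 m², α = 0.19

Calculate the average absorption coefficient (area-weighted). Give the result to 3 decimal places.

Total surface area S = 1875.4 m².
Weighted sum Σ Sα = 303.714.
ᾱ = A/S = 0.162.

0.162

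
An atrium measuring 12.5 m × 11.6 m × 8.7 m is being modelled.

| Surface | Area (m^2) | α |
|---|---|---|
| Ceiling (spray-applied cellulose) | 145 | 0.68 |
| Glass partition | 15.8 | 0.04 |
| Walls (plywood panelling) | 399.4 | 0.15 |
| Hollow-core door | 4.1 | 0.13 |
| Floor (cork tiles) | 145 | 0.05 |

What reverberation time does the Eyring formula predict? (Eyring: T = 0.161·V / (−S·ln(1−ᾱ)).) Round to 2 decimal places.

1.07 seconds

S = Σ Sᵢ = 709.3 m^2.
Σ(Sᵢαᵢ) = 145·0.68 + 15.8·0.04 + 399.4·0.15 + 4.1·0.13 + 145·0.05 = 166.925.
ᾱ = 166.925 / 709.3 = 0.2353.
Eyring denominator: −S ln(1−ᾱ) = 190.285.
V = 12.5 × 11.6 × 8.7 = 1261.5 m³.
RT60 = 0.161 × 1261.5 / 190.285 = 1.07 s.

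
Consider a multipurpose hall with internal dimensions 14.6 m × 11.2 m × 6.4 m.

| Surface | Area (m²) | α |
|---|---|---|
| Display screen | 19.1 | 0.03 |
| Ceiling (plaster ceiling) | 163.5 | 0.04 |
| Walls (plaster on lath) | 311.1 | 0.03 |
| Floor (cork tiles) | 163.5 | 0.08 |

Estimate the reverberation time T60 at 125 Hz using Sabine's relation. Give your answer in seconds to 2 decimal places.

Total absorption A = 19.1·0.03 + 163.5·0.04 + 311.1·0.03 + 163.5·0.08
  = 0.573 + 6.540 + 9.333 + 13.080 = 29.526 m² sabins.
V = 14.6·11.2·6.4 = 1046.528 m³.
T = 0.161 V/A = 0.161·1046.528/29.526 = 5.71 s.

5.71 s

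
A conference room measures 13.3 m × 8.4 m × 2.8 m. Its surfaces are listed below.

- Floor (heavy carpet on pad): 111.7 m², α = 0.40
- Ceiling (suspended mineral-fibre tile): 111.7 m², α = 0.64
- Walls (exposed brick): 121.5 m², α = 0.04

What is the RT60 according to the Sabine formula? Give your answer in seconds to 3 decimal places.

Total absorption A = 111.7·0.40 + 111.7·0.64 + 121.5·0.04
  = 44.680 + 71.488 + 4.860 = 121.028 m² sabins.
Volume V = 13.3 × 8.4 × 2.8 = 312.816 m³.
T = 0.161 V/A = 0.161·312.816/121.028 = 0.416 s.

0.416 seconds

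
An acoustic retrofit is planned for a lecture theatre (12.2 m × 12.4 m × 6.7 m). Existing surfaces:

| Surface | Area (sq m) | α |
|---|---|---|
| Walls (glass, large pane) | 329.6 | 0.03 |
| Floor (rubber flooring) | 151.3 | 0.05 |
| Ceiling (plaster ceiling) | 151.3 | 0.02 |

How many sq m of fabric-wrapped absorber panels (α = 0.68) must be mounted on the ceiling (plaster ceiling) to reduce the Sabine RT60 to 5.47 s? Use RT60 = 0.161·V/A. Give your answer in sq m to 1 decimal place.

Equivalent absorption area: A₁ = 329.6×0.03 + 151.3×0.05 + 151.3×0.02 = 20.479 sq m.
V = 1013.576 m³. Target absorption A₂ = 0.161 × 1013.576 / 5.47 = 29.833 sabins.
ΔA needed = 29.833 − 20.479 = 9.354 sabins.
Net gain per sq m: Δα = 0.68 − 0.02 = 0.66.
Area = ΔA/Δα = 9.354/0.66 = 14.2 sq m.

14.2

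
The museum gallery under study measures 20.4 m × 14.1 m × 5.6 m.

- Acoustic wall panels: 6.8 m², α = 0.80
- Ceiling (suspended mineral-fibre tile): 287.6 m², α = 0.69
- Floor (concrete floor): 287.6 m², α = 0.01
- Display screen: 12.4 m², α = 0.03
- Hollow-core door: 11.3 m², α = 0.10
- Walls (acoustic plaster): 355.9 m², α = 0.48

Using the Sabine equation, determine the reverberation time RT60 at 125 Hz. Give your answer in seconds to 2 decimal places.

A = Σ Sᵢαᵢ = 6.8·0.80 + 287.6·0.69 + 287.6·0.01 + 12.4·0.03 + 11.3·0.10 + 355.9·0.48 = 379.094 sabins.
Volume V = 20.4 × 14.1 × 5.6 = 1610.784 m³.
T = 0.161 V/A = 0.161·1610.784/379.094 = 0.68 s.

0.68 s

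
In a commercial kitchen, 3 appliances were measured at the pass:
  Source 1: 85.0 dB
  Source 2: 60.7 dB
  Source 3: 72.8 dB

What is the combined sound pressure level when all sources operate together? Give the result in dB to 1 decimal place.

85.3 dB

Converting to relative power and adding: 10^(85.0/10) + 10^(60.7/10) + 10^(72.8/10) = 3.365e+08.
Back to dB: 10·log₁₀ Σ = 85.3 dB.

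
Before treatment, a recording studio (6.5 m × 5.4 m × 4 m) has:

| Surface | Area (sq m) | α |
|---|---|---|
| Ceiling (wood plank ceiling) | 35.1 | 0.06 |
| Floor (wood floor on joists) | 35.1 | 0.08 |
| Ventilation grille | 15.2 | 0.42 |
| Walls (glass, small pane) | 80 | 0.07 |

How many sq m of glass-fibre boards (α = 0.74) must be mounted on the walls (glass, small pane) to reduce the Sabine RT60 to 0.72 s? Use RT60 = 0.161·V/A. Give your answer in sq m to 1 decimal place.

Summing Sᵢαᵢ: 2.106 + 2.808 + 6.384 + 5.600 → A₁ = 16.898 sabins.
V = 140.4 m³. Target absorption A₂ = 0.161 × 140.4 / 0.72 = 31.395 sabins.
ΔA needed = 31.395 − 16.898 = 14.497 sabins.
Each sq m of panel replacing the walls (glass, small pane) adds (0.74 − 0.07) = 0.67 sabins.
Panel area = 14.497 / 0.67 = 21.6 sq m.

21.6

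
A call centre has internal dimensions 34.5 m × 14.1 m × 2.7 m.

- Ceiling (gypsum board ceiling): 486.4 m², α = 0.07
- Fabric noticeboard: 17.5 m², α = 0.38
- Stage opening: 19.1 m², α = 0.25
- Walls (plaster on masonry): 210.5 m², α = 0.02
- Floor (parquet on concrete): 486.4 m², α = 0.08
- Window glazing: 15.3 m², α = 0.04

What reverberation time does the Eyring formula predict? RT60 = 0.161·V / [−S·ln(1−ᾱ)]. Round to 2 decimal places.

2.28 seconds

Total surface area S = 486.4 + 17.5 + 19.1 + 210.5 + 486.4 + 15.3 = 1235.2 m².
Σ(Sᵢαᵢ) = 486.4×0.07 + 17.5×0.38 + 19.1×0.25 + 210.5×0.02 + 486.4×0.08 + 15.3×0.04 = 89.207.
Mean coefficient ᾱ = A/S = 0.0722.
Eyring denominator: −S ln(1−ᾱ) = 92.565.
V = 34.5 × 14.1 × 2.7 = 1313.415 m³.
T = 0.161·V/[−S·ln(1−ᾱ)] = 0.161·1313.415/92.565 = 2.28 s.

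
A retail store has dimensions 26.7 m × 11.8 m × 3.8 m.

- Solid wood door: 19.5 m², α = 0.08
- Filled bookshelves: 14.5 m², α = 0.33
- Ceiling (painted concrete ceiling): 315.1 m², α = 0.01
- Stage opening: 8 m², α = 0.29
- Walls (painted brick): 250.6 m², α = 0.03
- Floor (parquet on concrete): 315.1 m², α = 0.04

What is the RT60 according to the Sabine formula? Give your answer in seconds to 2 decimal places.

6.04 seconds

Summing Sᵢαᵢ: 1.560 + 4.785 + 3.151 + 2.320 + 7.518 + 12.604 → A = 31.938 sabins.
Volume V = 26.7 × 11.8 × 3.8 = 1197.228 m³.
T = 0.161 V/A = 0.161·1197.228/31.938 = 6.04 s.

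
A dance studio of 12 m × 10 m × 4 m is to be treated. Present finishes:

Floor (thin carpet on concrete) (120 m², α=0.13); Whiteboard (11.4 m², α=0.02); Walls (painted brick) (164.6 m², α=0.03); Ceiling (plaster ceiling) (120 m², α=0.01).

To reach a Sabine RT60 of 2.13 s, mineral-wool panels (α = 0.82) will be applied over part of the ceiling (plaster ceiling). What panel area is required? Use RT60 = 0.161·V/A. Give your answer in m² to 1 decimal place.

Total absorption A₁ = 120*0.13 + 11.4*0.02 + 164.6*0.03 + 120*0.01
  = 15.600 + 0.228 + 4.938 + 1.200 = 21.966 m² sabins.
V = 480 m³. Target absorption A₂ = 0.161 × 480 / 2.13 = 36.282 sabins.
ΔA needed = 36.282 − 21.966 = 14.316 sabins.
Each m² of panel replacing the ceiling (plaster ceiling) adds (0.82 − 0.01) = 0.81 sabins.
Panel area = 14.316 / 0.81 = 17.7 m².

17.7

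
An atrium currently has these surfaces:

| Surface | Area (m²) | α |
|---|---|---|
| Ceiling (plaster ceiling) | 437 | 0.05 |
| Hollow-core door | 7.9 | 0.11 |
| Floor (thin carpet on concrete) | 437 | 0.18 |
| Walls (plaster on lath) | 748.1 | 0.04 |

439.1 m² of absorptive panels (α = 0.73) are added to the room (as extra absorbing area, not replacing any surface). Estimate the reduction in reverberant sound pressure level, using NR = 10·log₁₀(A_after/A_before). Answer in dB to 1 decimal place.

5.4 dB

Total absorption A_before = 437·0.05 + 7.9·0.11 + 437·0.18 + 748.1·0.04
  = 21.850 + 0.869 + 78.660 + 29.924 = 131.303 m² sabins.
Added absorption = 439.1 × 0.73 = 320.543 sabins.
New total A_after = 451.846 sabins.
Reduction = 10 log₁₀(A_after/A_before) = 10 log₁₀(3.4412) = 5.4 dB.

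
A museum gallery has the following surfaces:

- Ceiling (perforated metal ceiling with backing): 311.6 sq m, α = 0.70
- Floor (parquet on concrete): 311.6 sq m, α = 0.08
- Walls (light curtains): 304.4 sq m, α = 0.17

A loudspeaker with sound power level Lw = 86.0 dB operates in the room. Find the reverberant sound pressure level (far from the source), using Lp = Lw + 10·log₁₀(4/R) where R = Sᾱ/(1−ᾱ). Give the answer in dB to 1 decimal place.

65.7 dB

Σ(Sᵢαᵢ) = 311.6·0.70 + 311.6·0.08 + 304.4·0.17 = 294.796; total area S = 927.6 sq m.
ᾱ = 0.3178, so room constant R = A/(1−ᾱ) = 432.125 sq m.
Lp = Lw + 10 log₁₀(4/R) = 86.0 -20.34 = 65.7 dB.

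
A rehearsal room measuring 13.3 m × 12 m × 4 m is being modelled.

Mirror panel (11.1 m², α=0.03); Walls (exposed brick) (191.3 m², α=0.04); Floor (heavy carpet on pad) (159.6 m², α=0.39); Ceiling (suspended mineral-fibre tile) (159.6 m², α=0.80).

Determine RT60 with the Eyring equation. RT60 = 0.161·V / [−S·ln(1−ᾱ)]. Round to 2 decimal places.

0.41 seconds

Total surface area S = 11.1 + 191.3 + 159.6 + 159.6 = 521.6 m².
Σ(Sᵢαᵢ) = 11.1·0.03 + 191.3·0.04 + 159.6·0.39 + 159.6·0.80 = 197.909.
ᾱ = 197.909 / 521.6 = 0.3794.
−S·ln(1−ᾱ) = −521.6 × ln(1 − 0.3794) = 248.839.
V = 13.3 × 12 × 4 = 638.4 m³.
T = 0.161·V/[−S·ln(1−ᾱ)] = 0.161·638.4/248.839 = 0.41 s.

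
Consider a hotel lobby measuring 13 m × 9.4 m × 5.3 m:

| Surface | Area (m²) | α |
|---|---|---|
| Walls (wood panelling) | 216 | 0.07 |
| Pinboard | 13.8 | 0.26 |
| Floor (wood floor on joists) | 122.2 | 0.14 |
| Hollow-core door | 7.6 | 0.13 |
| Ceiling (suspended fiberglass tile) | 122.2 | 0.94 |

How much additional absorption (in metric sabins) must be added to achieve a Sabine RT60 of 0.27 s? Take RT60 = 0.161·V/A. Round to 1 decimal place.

234.5 sabins

Equivalent absorption area: A₁ = 216·0.07 + 13.8·0.26 + 122.2·0.14 + 7.6·0.13 + 122.2·0.94 = 151.672 m².
V = 647.66 m³. Required absorption A₂ = 0.161 × 647.66 / 0.27 = 386.197 sabins.
Additional absorption ΔA = 386.197 − 151.672 = 234.5 sabins.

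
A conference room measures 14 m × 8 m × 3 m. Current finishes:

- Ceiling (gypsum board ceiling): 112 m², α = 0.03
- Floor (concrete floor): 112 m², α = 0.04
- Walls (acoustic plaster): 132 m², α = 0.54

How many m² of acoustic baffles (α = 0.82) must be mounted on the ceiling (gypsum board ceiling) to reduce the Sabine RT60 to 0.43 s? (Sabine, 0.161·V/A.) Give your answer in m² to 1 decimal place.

Total absorption A₁ = 112·0.03 + 112·0.04 + 132·0.54
  = 3.360 + 4.480 + 71.280 = 79.120 m² sabins.
Required A₂ = 0.161·336/0.43 = 125.805 sabins.
Absorption to add: 125.805 − 79.120 = 46.685 sabins.
Net gain per m²: Δα = 0.82 − 0.03 = 0.79.
Area = ΔA/Δα = 46.685/0.79 = 59.1 m².

59.1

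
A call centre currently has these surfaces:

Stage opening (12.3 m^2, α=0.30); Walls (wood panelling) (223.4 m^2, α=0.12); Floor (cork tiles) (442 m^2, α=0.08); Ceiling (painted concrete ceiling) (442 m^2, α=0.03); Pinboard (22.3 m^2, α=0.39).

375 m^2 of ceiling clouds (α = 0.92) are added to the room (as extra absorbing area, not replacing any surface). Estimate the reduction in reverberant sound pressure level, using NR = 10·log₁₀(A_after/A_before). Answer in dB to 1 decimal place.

6.9 dB

Summing Sᵢαᵢ: 3.690 + 26.808 + 35.360 + 13.260 + 8.697 → A_before = 87.815 sabins.
Added absorption = 375 × 0.92 = 345.000 sabins.
New total A_after = 432.815 sabins.
NR = 10·log₁₀(432.815/87.815) = 6.9 dB.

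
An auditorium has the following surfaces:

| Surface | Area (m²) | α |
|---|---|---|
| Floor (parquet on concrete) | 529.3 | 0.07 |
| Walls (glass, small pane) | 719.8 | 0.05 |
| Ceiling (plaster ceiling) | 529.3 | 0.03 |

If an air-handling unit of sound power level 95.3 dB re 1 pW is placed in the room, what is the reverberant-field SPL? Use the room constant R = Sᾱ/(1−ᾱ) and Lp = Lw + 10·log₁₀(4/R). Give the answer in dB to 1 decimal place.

A = 88.920 sabins; S = 1778.4 m².
ᾱ = 88.920/1778.4 = 0.0500; R = Sᾱ/(1−ᾱ) = 88.920/(1−0.0500) = 93.600 m².
Lp = Lw + 10 log₁₀(4/R) = 95.3 -13.69 = 81.6 dB.

81.6 dB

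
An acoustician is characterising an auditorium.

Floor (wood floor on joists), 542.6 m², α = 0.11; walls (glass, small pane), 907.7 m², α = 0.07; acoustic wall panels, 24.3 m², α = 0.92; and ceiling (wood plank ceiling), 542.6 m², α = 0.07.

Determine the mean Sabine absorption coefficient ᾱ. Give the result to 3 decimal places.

0.091

Total surface area S = 2017.2 m².
Weighted sum Σ Sα = 183.563.
ᾱ = 183.563 / 2017.2 = 0.091.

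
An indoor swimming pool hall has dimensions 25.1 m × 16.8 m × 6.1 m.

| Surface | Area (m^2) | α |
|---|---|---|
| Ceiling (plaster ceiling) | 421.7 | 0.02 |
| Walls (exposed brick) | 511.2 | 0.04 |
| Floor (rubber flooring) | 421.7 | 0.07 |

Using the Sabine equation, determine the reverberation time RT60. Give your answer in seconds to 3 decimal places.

7.091 seconds

Total absorption A = 421.7×0.02 + 511.2×0.04 + 421.7×0.07
  = 8.434 + 20.448 + 29.519 = 58.401 m^2 sabins.
Room volume: 2572.248 m³.
T = 0.161 V/A = 0.161·2572.248/58.401 = 7.091 s.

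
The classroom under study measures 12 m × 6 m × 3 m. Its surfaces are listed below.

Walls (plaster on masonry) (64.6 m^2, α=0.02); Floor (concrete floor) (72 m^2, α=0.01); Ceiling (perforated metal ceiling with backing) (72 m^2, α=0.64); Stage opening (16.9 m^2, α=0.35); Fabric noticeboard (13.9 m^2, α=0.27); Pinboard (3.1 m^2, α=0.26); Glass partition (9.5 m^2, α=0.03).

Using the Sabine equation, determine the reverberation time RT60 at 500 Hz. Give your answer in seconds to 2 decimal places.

Equivalent absorption area: A = 64.6*0.02 + 72*0.01 + 72*0.64 + 16.9*0.35 + 13.9*0.27 + 3.1*0.26 + 9.5*0.03 = 58.851 m^2.
Volume V = 12 × 6 × 3 = 216 m³.
Sabine: RT60 = 0.161 × 216 / 58.851 = 0.59 s.

0.59 s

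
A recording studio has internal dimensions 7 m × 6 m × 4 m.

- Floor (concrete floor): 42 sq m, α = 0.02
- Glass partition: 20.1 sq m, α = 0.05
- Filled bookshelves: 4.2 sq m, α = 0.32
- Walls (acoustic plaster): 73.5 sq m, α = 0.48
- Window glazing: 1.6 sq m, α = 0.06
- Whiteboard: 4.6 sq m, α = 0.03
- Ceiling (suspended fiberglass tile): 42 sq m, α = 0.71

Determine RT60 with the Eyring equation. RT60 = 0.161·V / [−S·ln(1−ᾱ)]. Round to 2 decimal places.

S = Σ Sᵢ = 188.0 sq m.
Absorption A = 42×0.02 + 20.1×0.05 + 4.2×0.32 + 73.5×0.48 + 1.6×0.06 + 4.6×0.03 + 42×0.71 = 68.523 sabins.
ᾱ = 68.523 / 188.0 = 0.3645.
Eyring denominator: −S ln(1−ᾱ) = 85.229.
V = 7 × 6 × 4 = 168 m³.
RT60 = 0.161 × 168 / 85.229 = 0.32 s.

0.32 sec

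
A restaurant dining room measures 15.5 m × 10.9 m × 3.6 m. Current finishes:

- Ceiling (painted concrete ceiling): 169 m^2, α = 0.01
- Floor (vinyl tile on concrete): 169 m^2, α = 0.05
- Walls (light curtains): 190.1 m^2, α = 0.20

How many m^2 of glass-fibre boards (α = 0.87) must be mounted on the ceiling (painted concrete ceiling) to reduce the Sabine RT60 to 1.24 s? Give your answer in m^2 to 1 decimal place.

Equivalent absorption area: A₁ = 169*0.01 + 169*0.05 + 190.1*0.20 = 48.160 m^2.
V = 608.22 m³. Target absorption A₂ = 0.161 × 608.22 / 1.24 = 78.971 sabins.
Absorption to add: 78.971 − 48.160 = 30.810 sabins.
Each m^2 of panel replacing the ceiling (painted concrete ceiling) adds (0.87 − 0.01) = 0.86 sabins.
Area = ΔA/Δα = 30.810/0.86 = 35.8 m^2.

35.8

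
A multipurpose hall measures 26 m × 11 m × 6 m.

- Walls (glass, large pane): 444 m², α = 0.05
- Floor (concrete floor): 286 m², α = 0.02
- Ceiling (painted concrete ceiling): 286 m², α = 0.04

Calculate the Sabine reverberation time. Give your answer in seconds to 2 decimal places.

Summing Sᵢαᵢ: 22.200 + 5.720 + 11.440 → A = 39.360 sabins.
V = 26·11·6 = 1716 m³.
RT60 = 0.161 · V / A = 0.161 × 1716 / 39.360 = 7.02 s.

7.02 s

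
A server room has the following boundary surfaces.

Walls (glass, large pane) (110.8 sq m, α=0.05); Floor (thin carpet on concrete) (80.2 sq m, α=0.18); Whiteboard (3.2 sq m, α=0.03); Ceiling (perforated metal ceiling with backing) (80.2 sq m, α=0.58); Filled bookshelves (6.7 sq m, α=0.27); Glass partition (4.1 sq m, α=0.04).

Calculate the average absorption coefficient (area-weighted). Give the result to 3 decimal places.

Total surface area S = 285.2 sq m.
Σ(Sᵢαᵢ) = 110.8·0.05 + 80.2·0.18 + 3.2·0.03 + 80.2·0.58 + 6.7·0.27 + 4.1·0.04 = 68.561.
ᾱ = A/S = 0.240.

0.240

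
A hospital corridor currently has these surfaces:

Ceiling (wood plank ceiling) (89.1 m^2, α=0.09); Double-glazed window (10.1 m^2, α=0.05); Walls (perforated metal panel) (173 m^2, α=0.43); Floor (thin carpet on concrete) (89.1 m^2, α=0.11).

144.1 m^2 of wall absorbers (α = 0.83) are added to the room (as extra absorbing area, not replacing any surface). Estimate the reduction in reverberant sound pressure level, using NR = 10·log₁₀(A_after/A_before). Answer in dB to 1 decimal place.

3.6 dB

A_before = Σ Sᵢαᵢ = 89.1×0.09 + 10.1×0.05 + 173×0.43 + 89.1×0.11 = 92.715 sabins.
Added absorption = 144.1 × 0.83 = 119.603 sabins.
New total A_after = 212.318 sabins.
Reduction = 10 log₁₀(A_after/A_before) = 10 log₁₀(2.2900) = 3.6 dB.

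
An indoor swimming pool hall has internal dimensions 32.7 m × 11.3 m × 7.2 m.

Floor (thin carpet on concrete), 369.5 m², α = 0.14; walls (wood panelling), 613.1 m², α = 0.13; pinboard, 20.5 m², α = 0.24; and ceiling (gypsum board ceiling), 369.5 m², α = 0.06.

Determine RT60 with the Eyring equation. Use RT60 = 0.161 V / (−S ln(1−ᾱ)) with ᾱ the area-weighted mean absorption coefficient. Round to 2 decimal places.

Total surface area S = 369.5 + 613.1 + 20.5 + 369.5 = 1372.6 m².
Absorption A = 369.5×0.14 + 613.1×0.13 + 20.5×0.24 + 369.5×0.06 = 158.523 sabins.
ᾱ = 158.523 / 1372.6 = 0.1155.
−S·ln(1−ᾱ) = −1372.6 × ln(1 − 0.1155) = 168.463.
V = 32.7 × 11.3 × 7.2 = 2660.472 m³.
RT60 = 0.161 × 2660.472 / 168.463 = 2.54 s.

2.54 sec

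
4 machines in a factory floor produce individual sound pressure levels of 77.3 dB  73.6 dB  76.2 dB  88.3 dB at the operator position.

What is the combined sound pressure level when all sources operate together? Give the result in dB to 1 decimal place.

89.0 dB

Sum in the linear (power) domain: Σ 10^(Lᵢ/10) = 10^(77.3/10) + 10^(73.6/10) + 10^(76.2/10) + 10^(88.3/10) = 7.944e+08.
L_total = 10·log₁₀(7.944e+08) = 89.0 dB.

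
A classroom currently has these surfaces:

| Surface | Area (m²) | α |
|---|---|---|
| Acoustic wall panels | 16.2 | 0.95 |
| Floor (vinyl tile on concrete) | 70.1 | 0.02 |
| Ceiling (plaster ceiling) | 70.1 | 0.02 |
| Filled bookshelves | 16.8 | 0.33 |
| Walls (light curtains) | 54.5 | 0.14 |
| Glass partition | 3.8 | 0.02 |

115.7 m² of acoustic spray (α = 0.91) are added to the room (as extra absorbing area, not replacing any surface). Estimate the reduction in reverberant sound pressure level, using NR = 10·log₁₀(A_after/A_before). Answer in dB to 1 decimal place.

6.4 dB

A_before = Σ Sᵢαᵢ = 16.2*0.95 + 70.1*0.02 + 70.1*0.02 + 16.8*0.33 + 54.5*0.14 + 3.8*0.02 = 31.444 sabins.
Added absorption = 115.7 × 0.91 = 105.287 sabins.
A_after = 31.444 + 105.287 = 136.731 sabins.
Reduction = 10 log₁₀(A_after/A_before) = 10 log₁₀(4.3484) = 6.4 dB.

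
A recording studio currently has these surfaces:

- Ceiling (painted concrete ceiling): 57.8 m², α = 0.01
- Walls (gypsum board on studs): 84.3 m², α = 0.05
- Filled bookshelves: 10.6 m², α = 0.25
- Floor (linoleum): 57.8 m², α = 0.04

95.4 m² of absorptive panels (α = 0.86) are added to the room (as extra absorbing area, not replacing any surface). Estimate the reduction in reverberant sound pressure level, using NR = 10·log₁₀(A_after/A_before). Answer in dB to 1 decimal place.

9.7 dB

A_before = Σ Sᵢαᵢ = 57.8×0.01 + 84.3×0.05 + 10.6×0.25 + 57.8×0.04 = 9.755 sabins.
Added absorption = 95.4 × 0.86 = 82.044 sabins.
New total A_after = 91.799 sabins.
NR = 10·log₁₀(91.799/9.755) = 9.7 dB.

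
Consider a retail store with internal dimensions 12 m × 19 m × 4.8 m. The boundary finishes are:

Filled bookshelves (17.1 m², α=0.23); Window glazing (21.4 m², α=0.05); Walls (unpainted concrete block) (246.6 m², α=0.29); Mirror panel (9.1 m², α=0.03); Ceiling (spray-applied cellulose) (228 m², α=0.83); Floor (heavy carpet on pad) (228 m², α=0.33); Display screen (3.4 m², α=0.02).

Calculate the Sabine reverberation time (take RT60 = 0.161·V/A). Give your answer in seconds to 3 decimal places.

A = Σ Sᵢαᵢ = 17.1·0.23 + 21.4·0.05 + 246.6·0.29 + 9.1·0.03 + 228·0.83 + 228·0.33 + 3.4·0.02 = 341.338 sabins.
Room volume: 1094.4 m³.
RT60 = 0.161 · V / A = 0.161 × 1094.4 / 341.338 = 0.516 s.

0.516 sec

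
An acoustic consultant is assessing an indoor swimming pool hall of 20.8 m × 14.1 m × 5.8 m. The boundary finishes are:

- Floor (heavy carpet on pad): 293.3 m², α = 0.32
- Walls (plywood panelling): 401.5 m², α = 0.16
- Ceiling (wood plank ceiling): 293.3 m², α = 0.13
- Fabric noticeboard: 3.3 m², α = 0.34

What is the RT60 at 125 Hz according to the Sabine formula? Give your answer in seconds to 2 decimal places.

Equivalent absorption area: A = 293.3×0.32 + 401.5×0.16 + 293.3×0.13 + 3.3×0.34 = 197.347 m².
Room volume: 1701.024 m³.
T = 0.161 V/A = 0.161·1701.024/197.347 = 1.39 s.

1.39 seconds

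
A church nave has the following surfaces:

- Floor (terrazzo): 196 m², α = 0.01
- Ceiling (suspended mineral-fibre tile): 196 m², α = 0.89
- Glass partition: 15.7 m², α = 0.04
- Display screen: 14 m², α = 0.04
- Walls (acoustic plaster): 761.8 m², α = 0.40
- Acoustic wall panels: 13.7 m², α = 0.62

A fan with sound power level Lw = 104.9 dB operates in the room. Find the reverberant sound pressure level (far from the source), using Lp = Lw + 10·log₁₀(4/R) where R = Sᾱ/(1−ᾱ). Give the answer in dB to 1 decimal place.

81.7 dB

Σ(Sᵢαᵢ) = 196×0.01 + 196×0.89 + 15.7×0.04 + 14×0.04 + 761.8×0.40 + 13.7×0.62 = 490.802; total area S = 1197.2 m².
ᾱ = 490.802/1197.2 = 0.4100; R = Sᾱ/(1−ᾱ) = 490.802/(1−0.4100) = 831.868 m².
Lp = Lw + 10 log₁₀(4/R) = 104.9 -23.18 = 81.7 dB.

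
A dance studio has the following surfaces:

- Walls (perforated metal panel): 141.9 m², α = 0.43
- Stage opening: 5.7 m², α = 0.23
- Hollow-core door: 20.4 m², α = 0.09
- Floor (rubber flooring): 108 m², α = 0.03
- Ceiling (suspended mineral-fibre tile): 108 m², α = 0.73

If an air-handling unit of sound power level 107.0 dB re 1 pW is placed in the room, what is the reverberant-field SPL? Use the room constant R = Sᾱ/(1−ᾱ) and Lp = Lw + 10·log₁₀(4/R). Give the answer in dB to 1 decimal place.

Σ(Sᵢαᵢ) = 141.9×0.43 + 5.7×0.23 + 20.4×0.09 + 108×0.03 + 108×0.73 = 146.244; total area S = 384.0 m².
ᾱ = 0.3808, so room constant R = A/(1−ᾱ) = 236.182 m².
Lp = Lw + 10 log₁₀(4/R) = 107.0 -17.71 = 89.3 dB.

89.3 dB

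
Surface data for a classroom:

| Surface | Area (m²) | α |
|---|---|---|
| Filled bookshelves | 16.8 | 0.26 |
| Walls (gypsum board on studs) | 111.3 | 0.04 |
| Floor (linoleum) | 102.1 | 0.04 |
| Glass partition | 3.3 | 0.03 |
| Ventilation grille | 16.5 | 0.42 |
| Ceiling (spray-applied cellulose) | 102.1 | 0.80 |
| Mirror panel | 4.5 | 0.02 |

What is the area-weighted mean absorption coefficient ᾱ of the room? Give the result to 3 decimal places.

0.285

S = Σ Sᵢ = 16.8 + 111.3 + 102.1 + 3.3 + 16.5 + 102.1 + 4.5 = 356.6 m².
A = 16.8×0.26 + 111.3×0.04 + 102.1×0.04 + 3.3×0.03 + 16.5×0.42 + 102.1×0.80 + 4.5×0.02 = 101.703 sabins.
ᾱ = 101.703 / 356.6 = 0.285.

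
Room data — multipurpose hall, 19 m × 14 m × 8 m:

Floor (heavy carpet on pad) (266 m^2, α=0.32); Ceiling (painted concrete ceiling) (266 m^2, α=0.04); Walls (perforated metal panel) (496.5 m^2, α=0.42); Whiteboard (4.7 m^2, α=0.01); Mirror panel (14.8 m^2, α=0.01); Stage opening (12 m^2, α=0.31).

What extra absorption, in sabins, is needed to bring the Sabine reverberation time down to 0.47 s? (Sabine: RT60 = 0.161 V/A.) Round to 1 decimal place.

420.7 sabins

A₁ = Σ Sᵢαᵢ = 266×0.32 + 266×0.04 + 496.5×0.42 + 4.7×0.01 + 14.8×0.01 + 12×0.31 = 308.205 sabins.
Target A₂ = 0.161·2128/0.47 = 728.953 sabins (V = 2128 m³).
ΔA = A₂ − A₁ = 728.953 − 308.205 = 420.7 sabins.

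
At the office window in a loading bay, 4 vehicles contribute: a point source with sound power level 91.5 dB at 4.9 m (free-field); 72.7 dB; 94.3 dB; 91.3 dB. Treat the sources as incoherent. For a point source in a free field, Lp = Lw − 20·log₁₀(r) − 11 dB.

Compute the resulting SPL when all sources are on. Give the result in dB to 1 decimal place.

96.1 dB

Source at 4.9 m: Lp = 91.5 − 20·log₁₀(4.9) − 11 = 66.7 dB.
Σ 10^(Lᵢ/10) = 4.064e+09.
Back to dB: 10·log₁₀ Σ = 96.1 dB.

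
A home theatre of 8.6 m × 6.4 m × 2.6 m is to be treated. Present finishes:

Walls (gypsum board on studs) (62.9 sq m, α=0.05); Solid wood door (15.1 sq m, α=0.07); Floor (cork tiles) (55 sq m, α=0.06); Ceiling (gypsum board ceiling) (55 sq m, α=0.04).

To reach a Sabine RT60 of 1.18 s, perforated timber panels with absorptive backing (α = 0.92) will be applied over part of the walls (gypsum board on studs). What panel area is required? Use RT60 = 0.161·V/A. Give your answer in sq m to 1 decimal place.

Summing Sᵢαᵢ: 3.145 + 1.057 + 3.300 + 2.200 → A₁ = 9.702 sabins.
Required A₂ = 0.161·143.104/1.18 = 19.525 sabins.
Absorption to add: 19.525 − 9.702 = 9.823 sabins.
Each sq m of panel replacing the walls (gypsum board on studs) adds (0.92 − 0.05) = 0.87 sabins.
Panel area = 9.823 / 0.87 = 11.3 sq m.

11.3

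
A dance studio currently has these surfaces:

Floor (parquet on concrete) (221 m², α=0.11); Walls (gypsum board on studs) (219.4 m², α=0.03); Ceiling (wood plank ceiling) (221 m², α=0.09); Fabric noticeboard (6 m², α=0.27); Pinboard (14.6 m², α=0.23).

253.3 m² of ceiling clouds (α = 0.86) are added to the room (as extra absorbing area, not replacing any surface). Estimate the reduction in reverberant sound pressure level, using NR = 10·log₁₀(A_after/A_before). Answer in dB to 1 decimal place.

6.9 dB

Equivalent absorption area: A_before = 221*0.11 + 219.4*0.03 + 221*0.09 + 6*0.27 + 14.6*0.23 = 55.760 m².
Added absorption = 253.3 × 0.86 = 217.838 sabins.
New total A_after = 273.598 sabins.
NR = 10·log₁₀(273.598/55.760) = 6.9 dB.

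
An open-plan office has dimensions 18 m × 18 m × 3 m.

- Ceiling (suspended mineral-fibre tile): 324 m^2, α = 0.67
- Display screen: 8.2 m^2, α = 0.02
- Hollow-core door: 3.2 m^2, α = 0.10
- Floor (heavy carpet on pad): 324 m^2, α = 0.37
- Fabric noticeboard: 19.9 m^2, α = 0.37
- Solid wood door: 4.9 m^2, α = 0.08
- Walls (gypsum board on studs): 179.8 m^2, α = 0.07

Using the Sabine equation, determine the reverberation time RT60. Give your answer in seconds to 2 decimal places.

0.44 s

Equivalent absorption area: A = 324×0.67 + 8.2×0.02 + 3.2×0.10 + 324×0.37 + 19.9×0.37 + 4.9×0.08 + 179.8×0.07 = 357.785 m^2.
V = 18·18·3 = 972 m³.
RT60 = 0.161 · V / A = 0.161 × 972 / 357.785 = 0.44 s.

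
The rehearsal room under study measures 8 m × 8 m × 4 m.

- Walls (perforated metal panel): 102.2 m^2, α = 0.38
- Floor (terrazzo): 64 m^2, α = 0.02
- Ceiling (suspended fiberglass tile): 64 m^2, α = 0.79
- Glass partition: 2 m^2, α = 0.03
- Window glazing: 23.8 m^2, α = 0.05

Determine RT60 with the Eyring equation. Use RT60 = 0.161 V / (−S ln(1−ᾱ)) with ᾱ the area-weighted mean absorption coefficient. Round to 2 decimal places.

S = Σ Sᵢ = 256.0 m^2.
Σ(Sᵢαᵢ) = 102.2×0.38 + 64×0.02 + 64×0.79 + 2×0.03 + 23.8×0.05 = 91.926.
ᾱ = 91.926 / 256.0 = 0.3591.
−S·ln(1−ᾱ) = −256.0 × ln(1 − 0.3591) = 113.890.
V = 8 × 8 × 4 = 256 m³.
RT60 = 0.161 × 256 / 113.890 = 0.36 s.

0.36 s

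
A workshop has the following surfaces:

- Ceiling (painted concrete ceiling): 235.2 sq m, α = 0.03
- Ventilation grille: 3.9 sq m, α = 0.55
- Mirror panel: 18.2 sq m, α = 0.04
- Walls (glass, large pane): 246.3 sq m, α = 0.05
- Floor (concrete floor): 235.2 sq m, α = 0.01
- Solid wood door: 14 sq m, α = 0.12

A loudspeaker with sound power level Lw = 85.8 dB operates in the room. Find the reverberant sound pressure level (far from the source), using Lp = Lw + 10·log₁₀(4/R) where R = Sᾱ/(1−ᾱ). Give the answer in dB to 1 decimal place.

77.5 dB

Σ(Sᵢαᵢ) = 235.2·0.03 + 3.9·0.55 + 18.2·0.04 + 246.3·0.05 + 235.2·0.01 + 14·0.12 = 26.276; total area S = 752.8 sq m.
ᾱ = 0.0349, so room constant R = A/(1−ᾱ) = 27.226 sq m.
Lp = Lw + 10 log₁₀(4/R) = 85.8 -8.33 = 77.5 dB.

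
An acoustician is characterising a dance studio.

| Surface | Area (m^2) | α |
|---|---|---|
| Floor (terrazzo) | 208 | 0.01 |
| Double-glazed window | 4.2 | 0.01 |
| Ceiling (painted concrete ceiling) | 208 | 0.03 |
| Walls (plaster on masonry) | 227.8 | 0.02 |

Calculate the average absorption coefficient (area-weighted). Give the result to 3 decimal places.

S = Σ Sᵢ = 208 + 4.2 + 208 + 227.8 = 648.0 m^2.
A = 208×0.01 + 4.2×0.01 + 208×0.03 + 227.8×0.02 = 12.918 sabins.
ᾱ = A/S = 0.020.

0.020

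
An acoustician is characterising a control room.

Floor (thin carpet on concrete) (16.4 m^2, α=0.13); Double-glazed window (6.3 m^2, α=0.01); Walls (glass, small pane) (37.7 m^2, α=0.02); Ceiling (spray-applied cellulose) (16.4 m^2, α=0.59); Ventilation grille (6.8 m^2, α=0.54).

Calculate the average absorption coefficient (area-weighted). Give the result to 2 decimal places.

0.19

Total surface area S = 83.6 m^2.
A = 16.4·0.13 + 6.3·0.01 + 37.7·0.02 + 16.4·0.59 + 6.8·0.54 = 16.297 sabins.
ᾱ = A/S = 0.19.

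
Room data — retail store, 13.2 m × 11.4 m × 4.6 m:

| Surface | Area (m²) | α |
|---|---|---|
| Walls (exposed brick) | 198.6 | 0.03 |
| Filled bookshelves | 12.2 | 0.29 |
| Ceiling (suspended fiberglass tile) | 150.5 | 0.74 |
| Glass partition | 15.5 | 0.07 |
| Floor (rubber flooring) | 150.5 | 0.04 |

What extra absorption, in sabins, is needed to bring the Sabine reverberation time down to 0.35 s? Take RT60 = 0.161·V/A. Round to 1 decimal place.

190.4 sabins

A₁ = Σ Sᵢαᵢ = 198.6·0.03 + 12.2·0.29 + 150.5·0.74 + 15.5·0.07 + 150.5·0.04 = 127.971 sabins.
V = 692.208 m³. Required absorption A₂ = 0.161 × 692.208 / 0.35 = 318.416 sabins.
ΔA = A₂ − A₁ = 318.416 − 127.971 = 190.4 sabins.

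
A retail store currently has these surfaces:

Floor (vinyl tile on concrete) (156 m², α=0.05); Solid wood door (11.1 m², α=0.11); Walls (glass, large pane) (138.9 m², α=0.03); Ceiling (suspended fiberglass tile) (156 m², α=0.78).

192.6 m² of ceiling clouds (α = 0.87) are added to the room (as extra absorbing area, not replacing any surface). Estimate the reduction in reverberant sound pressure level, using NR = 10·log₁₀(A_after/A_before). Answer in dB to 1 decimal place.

3.5 dB

A_before = Σ Sᵢαᵢ = 156×0.05 + 11.1×0.11 + 138.9×0.03 + 156×0.78 = 134.868 sabins.
Treatment contributes 192.6·0.87 = 167.562 sabins.
New total A_after = 302.430 sabins.
Reduction = 10 log₁₀(A_after/A_before) = 10 log₁₀(2.2424) = 3.5 dB.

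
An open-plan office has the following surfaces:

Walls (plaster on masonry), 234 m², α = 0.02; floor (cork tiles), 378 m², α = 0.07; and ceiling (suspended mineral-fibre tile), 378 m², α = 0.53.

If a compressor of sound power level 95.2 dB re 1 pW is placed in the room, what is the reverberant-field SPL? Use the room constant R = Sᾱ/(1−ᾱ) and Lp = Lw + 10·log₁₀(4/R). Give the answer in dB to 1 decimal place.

76.4 dB

A = 231.480 sabins; S = 990.0 m².
ᾱ = 0.2338, so room constant R = A/(1−ᾱ) = 302.114 m².
Lp = 95.2 + 10·log₁₀(4/302.114) = 95.2 + (-18.78) = 76.4 dB.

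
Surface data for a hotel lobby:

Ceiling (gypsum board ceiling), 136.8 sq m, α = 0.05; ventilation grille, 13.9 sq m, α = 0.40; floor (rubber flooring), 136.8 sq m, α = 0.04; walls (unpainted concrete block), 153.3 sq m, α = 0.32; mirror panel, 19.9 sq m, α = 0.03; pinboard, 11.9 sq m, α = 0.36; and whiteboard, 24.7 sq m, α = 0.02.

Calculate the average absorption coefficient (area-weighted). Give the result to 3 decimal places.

0.145

S = Σ Sᵢ = 136.8 + 13.9 + 136.8 + 153.3 + 19.9 + 11.9 + 24.7 = 497.3 sq m.
Weighted sum Σ Sα = 72.303.
ᾱ = 72.303 / 497.3 = 0.145.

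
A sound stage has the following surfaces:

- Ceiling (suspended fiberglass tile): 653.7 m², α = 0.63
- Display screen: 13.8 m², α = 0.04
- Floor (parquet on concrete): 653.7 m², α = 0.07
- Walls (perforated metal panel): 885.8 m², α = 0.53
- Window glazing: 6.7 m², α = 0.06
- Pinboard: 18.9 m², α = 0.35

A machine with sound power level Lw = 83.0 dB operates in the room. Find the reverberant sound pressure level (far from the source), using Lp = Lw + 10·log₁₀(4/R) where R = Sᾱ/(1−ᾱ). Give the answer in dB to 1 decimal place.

A = 934.633 sabins; S = 2232.6 m².
ᾱ = 934.633/2232.6 = 0.4186; R = Sᾱ/(1−ᾱ) = 934.633/(1−0.4186) = 1607.556 m².
Lp = Lw + 10 log₁₀(4/R) = 83.0 -26.04 = 57.0 dB.

57.0 dB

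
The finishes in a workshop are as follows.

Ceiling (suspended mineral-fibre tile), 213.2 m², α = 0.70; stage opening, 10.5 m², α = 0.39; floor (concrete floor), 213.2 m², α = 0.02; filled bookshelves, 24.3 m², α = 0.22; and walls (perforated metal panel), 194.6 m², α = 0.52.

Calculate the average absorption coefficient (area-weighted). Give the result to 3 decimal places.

0.403

S = Σ Sᵢ = 213.2 + 10.5 + 213.2 + 24.3 + 194.6 = 655.8 m².
Σ(Sᵢαᵢ) = 213.2·0.70 + 10.5·0.39 + 213.2·0.02 + 24.3·0.22 + 194.6·0.52 = 264.137.
ᾱ = 264.137 / 655.8 = 0.403.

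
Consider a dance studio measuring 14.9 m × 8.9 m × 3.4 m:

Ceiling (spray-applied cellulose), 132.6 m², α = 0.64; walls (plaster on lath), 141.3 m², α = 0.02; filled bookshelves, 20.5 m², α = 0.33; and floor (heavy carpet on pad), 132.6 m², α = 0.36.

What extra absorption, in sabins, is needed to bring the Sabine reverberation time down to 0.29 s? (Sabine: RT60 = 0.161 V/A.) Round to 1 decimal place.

108.1 sabins

A₁ = Σ Sᵢαᵢ = 132.6*0.64 + 141.3*0.02 + 20.5*0.33 + 132.6*0.36 = 142.191 sabins.
V = 450.874 m³. Required absorption A₂ = 0.161 × 450.874 / 0.29 = 250.313 sabins.
Shortfall: 250.313 − 142.191 = 108.1 sabins.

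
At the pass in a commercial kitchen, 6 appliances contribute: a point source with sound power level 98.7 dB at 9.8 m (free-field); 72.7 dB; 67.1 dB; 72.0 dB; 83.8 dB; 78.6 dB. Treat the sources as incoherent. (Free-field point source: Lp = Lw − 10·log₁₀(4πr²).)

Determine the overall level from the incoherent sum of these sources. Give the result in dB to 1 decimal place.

Source at 9.8 m: Lp = 98.7 − 10·log₁₀(4π·9.8²) = 98.7 − 10·log₁₀(1206.874) = 67.9 dB.
Converting to relative power and adding: 10^(67.9/10) + 10^(72.7/10) + 10^(67.1/10) + 10^(72.0/10) + 10^(83.8/10) + 10^(78.6/10) = 3.581e+08.
Combined level = 10 log₁₀(3.581e+08) = 85.5 dB.

85.5 dB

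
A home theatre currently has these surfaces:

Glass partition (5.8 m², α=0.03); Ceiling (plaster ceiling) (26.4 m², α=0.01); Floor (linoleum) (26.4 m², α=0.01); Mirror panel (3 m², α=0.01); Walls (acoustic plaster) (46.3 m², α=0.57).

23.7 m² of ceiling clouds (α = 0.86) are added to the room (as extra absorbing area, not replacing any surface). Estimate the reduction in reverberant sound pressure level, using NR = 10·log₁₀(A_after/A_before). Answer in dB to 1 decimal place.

Equivalent absorption area: A_before = 5.8×0.03 + 26.4×0.01 + 26.4×0.01 + 3×0.01 + 46.3×0.57 = 27.123 m².
Added absorption = 23.7 × 0.86 = 20.382 sabins.
A_after = 27.123 + 20.382 = 47.505 sabins.
Reduction = 10 log₁₀(A_after/A_before) = 10 log₁₀(1.7515) = 2.4 dB.

2.4 dB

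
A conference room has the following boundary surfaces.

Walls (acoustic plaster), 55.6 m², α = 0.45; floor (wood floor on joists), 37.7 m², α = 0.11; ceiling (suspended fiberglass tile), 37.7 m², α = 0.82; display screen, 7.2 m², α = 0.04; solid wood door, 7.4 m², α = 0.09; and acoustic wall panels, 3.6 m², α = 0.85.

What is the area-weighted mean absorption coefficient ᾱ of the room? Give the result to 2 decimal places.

S = Σ Sᵢ = 55.6 + 37.7 + 37.7 + 7.2 + 7.4 + 3.6 = 149.2 m².
A = 55.6*0.45 + 37.7*0.11 + 37.7*0.82 + 7.2*0.04 + 7.4*0.09 + 3.6*0.85 = 64.095 sabins.
ᾱ = A/S = 0.43.

0.43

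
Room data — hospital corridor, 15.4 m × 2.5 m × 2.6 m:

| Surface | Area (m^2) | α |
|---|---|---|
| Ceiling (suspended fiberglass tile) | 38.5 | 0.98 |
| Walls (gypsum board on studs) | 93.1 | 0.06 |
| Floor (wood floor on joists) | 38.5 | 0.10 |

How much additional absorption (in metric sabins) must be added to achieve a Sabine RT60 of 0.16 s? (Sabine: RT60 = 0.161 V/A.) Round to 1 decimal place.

A₁ = Σ Sᵢαᵢ = 38.5·0.98 + 93.1·0.06 + 38.5·0.10 = 47.166 sabins.
Target A₂ = 0.161·100.1/0.16 = 100.726 sabins (V = 100.1 m³).
ΔA = A₂ − A₁ = 100.726 − 47.166 = 53.6 sabins.

53.6 sabins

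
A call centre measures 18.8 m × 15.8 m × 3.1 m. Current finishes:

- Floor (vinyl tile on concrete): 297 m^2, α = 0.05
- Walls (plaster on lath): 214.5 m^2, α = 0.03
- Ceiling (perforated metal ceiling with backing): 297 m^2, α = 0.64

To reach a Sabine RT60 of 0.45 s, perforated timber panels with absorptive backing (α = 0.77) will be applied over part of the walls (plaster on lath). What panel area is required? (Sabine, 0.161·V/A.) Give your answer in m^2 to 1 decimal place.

Summing Sᵢαᵢ: 14.850 + 6.435 + 190.080 → A₁ = 211.365 sabins.
Required A₂ = 0.161·920.824/0.45 = 329.450 sabins.
Absorption to add: 329.450 − 211.365 = 118.085 sabins.
Each m^2 of panel replacing the walls (plaster on lath) adds (0.77 − 0.03) = 0.74 sabins.
Area = ΔA/Δα = 118.085/0.74 = 159.6 m^2.

159.6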